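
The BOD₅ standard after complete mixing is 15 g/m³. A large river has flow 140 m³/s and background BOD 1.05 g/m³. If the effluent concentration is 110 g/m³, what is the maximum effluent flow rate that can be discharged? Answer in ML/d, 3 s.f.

1780 ML/d

Mass balance at complete mixing: C_std·(Q_w + Q_r) = Q_w·C_e + Q_r·C_b.
Rearranging, Q_w = Q_r·(C_std − C_b)/(C_e − C_std) = 140·(15 − 1.05) / (110 − 15) = 20.56 m³/s.
= 1776 ML/d.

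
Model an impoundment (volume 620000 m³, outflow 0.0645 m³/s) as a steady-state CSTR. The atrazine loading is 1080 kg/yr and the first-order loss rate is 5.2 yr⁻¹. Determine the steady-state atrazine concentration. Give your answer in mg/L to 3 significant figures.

Outflow Q = 0.0645 m³/s × 3.156e+07 s/yr = 2.035e+06 m³/yr.
Steady-state CSTR mass balance: W = Q·C + k·V·C, so C = W/(Q + kV).
Q + kV = 2.035e+06 + 5.2·620000 = 5.259e+06 m³/yr.
C = 1080/5.259e+06 = 0.0002053 kg/m³ = 0.2053 mg/L.

0.205 mg/L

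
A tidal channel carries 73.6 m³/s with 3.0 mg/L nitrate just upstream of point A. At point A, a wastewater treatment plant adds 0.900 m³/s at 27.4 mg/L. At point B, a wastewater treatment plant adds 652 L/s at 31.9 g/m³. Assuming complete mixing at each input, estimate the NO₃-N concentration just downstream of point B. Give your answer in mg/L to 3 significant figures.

After input A: C = (73.6·3 + 0.9·27.4) / 74.5 = 3.295 mg/L.
652 L/s = 0.652 m³/s.
After input B: C = (74.5·3.295 + 0.652·31.9) / 75.15 = 3.543 mg/L.

3.54 mg/L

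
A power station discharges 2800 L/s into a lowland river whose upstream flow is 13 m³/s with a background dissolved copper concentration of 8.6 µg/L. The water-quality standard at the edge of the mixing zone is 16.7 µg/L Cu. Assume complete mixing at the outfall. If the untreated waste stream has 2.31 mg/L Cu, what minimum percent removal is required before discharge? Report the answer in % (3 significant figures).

97.6 %

2800 L/s = 2.8 m³/s.
8.6 µg/L = 0.0086 mg/L.
16.7 µg/L = 0.0167 mg/L.
Mass balance: 0.0167·15.8 = 2.8·Cₑ + 13·0.0086.
Cₑ = (0.2639 − 0.1118) / 2.8 = 0.05431 mg/L.
Required removal = 1 − 0.05431/2.31 = 97.65 %.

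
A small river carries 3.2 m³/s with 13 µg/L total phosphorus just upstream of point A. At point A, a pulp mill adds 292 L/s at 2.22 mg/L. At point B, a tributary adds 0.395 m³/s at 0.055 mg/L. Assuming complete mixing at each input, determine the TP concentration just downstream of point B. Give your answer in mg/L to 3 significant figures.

0.183 mg/L

13 µg/L = 0.013 mg/L.
292 L/s = 0.292 m³/s.
After input A: C = (3.2·0.013 + 0.292·2.22) / 3.492 = 0.1975 mg/L.
After input B: C = (3.492·0.1975 + 0.395·0.055) / 3.887 = 0.1831 mg/L.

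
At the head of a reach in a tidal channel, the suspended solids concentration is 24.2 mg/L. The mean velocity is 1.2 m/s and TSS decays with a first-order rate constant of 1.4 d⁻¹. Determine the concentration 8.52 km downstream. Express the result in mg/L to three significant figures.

21.6 mg/L

Travel time t = 8.52 km / 1.2 m/s = 8520/1.2 = 7100 s = 0.08218 d.
First-order decay: C = 24.2·exp(−1.4·0.08218) = 24.2·0.8913 = 21.57 mg/L.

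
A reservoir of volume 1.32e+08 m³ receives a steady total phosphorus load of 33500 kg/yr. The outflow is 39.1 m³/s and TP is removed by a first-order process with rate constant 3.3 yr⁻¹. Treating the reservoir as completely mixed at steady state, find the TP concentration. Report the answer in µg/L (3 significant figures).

Outflow Q = 39.1 m³/s × 3.156e+07 s/yr = 1.234e+09 m³/yr.
Steady-state CSTR mass balance: W = Q·C + k·V·C, so C = W/(Q + kV).
Q + kV = 1.234e+09 + 3.3·1.32e+08 = 1.67e+09 m³/yr.
C = 33500/1.67e+09 = 2.007e-05 kg/m³ = 0.02007 mg/L = 20.07 µg/L.

20.1 µg/L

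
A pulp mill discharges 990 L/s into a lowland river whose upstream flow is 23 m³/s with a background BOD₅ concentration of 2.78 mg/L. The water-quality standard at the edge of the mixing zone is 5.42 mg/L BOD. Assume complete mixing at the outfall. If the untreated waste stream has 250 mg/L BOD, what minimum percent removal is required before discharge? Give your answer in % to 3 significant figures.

73.3 %

990 L/s = 0.99 m³/s.
Mass balance: 5.42·23.99 = 0.99·Cₑ + 23·2.78.
Cₑ = (130 − 63.94) / 0.99 = 66.75 mg/L.
Required removal = 1 − 66.75/250 = 73.3 %.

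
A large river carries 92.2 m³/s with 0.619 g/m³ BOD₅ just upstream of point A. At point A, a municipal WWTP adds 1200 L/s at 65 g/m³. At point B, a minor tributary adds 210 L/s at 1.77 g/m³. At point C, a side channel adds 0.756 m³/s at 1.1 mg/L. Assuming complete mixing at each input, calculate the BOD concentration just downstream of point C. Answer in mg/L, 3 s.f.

1.44 mg/L

1200 L/s = 1.2 m³/s.
After input A: C = (92.2·0.619 + 1.2·65) / 93.4 = 1.446 mg/L.
210 L/s = 0.21 m³/s.
After input B: C = (93.4·1.446 + 0.21·1.77) / 93.61 = 1.447 mg/L.
After input C: C = (93.61·1.447 + 0.756·1.1) / 94.37 = 1.444 mg/L.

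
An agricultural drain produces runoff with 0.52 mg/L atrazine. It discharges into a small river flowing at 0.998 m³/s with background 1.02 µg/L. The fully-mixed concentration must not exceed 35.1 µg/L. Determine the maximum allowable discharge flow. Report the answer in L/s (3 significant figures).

70.1 L/s

1.02 µg/L = 0.00102 mg/L.
35.1 µg/L = 0.0351 mg/L.
Mass balance at complete mixing: C_std·(Q_w + Q_r) = Q_w·C_e + Q_r·C_b.
Rearranging, Q_w = Q_r·(C_std − C_b)/(C_e − C_std) = 0.998·(0.0351 − 0.00102) / (0.52 − 0.0351) = 0.07014 m³/s.
= 70.14 L/s.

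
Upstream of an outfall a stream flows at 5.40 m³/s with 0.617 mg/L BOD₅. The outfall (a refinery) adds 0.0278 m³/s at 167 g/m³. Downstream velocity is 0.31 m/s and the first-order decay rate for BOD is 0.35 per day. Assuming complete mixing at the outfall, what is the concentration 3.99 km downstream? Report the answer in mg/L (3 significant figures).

1.39 mg/L

After complete mixing, C₀ = (0.0278·167 + 5.4·0.617) / 5.428 = 1.469 mg/L.
Travel time t = 3990 m / 0.31 m/s = 1.287e+04 s = 0.149 d.
C = 1.469·exp(−0.35·0.149) = 1.469·0.9492 = 1.395 mg/L.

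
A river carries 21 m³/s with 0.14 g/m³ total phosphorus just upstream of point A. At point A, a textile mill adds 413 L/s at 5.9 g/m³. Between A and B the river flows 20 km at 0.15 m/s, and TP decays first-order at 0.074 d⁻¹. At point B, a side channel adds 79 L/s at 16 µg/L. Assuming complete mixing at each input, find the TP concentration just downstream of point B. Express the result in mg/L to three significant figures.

0.223 mg/L

413 L/s = 0.413 m³/s.
After input A: C = (21·0.14 + 0.413·5.9) / 21.41 = 0.2511 mg/L.
Over the 20 km reach to input B (t = 1.333e+05 s = 1.543 d), decay gives C = 0.2511·exp(−0.074·1.543) = 0.224 mg/L.
79 L/s = 0.079 m³/s.
16 µg/L = 0.016 mg/L.
After input B: C = (21.41·0.224 + 0.079·0.016) / 21.49 = 0.2232 mg/L.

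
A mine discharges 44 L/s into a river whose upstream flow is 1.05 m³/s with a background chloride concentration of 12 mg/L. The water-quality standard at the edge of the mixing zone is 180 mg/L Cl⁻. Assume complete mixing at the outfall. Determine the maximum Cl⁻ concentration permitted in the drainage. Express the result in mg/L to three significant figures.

44 L/s = 0.044 m³/s.
Mass balance: 180·1.094 = 0.044·Cₑ + 1.05·12.
Cₑ = (196.9 − 12.6) / 0.044 = 4189 mg/L.

4190 mg/L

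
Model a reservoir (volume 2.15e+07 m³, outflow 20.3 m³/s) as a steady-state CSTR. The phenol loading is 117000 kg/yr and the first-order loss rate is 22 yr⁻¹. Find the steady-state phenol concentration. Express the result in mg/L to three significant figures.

Outflow Q = 20.3 m³/s × 3.156e+07 s/yr = 6.406e+08 m³/yr.
Steady-state CSTR mass balance: W = Q·C + k·V·C, so C = W/(Q + kV).
Q + kV = 6.406e+08 + 22·2.15e+07 = 1.114e+09 m³/yr.
C = 117000/1.114e+09 = 0.0001051 kg/m³ = 0.1051 mg/L.

0.105 mg/L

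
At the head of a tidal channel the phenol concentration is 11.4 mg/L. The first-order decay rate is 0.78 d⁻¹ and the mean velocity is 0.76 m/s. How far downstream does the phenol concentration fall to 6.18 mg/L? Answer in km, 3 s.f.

From C = C₀·e^(−kt), t = ln(C₀/C)/k = ln(11.4/6.18)/0.78 = 0.6123/0.78 = 0.785 d.
Distance = v·t = 0.76 m/s × 6.782e+04 s = 5.155e+04 m = 51.55 km.

51.5 km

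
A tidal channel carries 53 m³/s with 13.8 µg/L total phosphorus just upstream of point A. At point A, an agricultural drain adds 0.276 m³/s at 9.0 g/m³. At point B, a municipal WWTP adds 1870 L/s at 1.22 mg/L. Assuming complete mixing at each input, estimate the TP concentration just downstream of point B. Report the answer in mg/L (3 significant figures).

0.0997 mg/L

13.8 µg/L = 0.0138 mg/L.
After input A: C = (53·0.0138 + 0.276·9) / 53.28 = 0.06035 mg/L.
1870 L/s = 1.87 m³/s.
After input B: C = (53.28·0.06035 + 1.87·1.22) / 55.15 = 0.09968 mg/L.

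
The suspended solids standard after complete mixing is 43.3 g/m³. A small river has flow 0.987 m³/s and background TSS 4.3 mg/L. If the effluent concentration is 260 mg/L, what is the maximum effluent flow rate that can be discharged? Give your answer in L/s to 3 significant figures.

178 L/s

Mass balance at complete mixing: C_std·(Q_w + Q_r) = Q_w·C_e + Q_r·C_b.
Rearranging, Q_w = Q_r·(C_std − C_b)/(C_e − C_std) = 0.987·(43.3 − 4.3) / (260 − 43.3) = 0.1776 m³/s.
= 177.6 L/s.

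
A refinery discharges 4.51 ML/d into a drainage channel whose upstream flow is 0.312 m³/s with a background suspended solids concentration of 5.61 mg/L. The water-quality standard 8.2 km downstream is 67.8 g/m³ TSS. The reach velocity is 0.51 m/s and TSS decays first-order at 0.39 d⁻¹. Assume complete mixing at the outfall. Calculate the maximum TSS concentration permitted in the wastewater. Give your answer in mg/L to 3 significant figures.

475 mg/L

4.51 ML/d = 0.0522 m³/s.
Travel time to the compliance point: t = 8200/0.51 = 1.608e+04 s = 0.1861 d; decay factor exp(−0.39·0.1861) = 0.93.
So the concentration just after mixing may be at most 67.8/0.93 = 72.9 mg/L.
Mass balance: 72.9·0.3642 = 0.0522·Cₑ + 0.312·5.61.
Cₑ = (26.55 − 1.75) / 0.0522 = 475.1 mg/L.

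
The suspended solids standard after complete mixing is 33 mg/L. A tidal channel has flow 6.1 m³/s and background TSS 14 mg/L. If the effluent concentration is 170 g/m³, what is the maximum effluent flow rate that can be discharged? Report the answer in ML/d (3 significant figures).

Mass balance at complete mixing: C_std·(Q_w + Q_r) = Q_w·C_e + Q_r·C_b.
Rearranging, Q_w = Q_r·(C_std − C_b)/(C_e − C_std) = 6.1·(33 − 14) / (170 − 33) = 0.846 m³/s.
= 73.09 ML/d.

73.1 ML/d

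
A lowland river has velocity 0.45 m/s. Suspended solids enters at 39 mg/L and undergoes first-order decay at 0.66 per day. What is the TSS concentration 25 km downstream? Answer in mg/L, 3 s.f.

Travel time t = 25 km / 0.45 m/s = 2.5e+04/0.45 = 5.556e+04 s = 0.643 d.
First-order decay: C = 39·exp(−0.66·0.643) = 39·0.6542 = 25.51 mg/L.

25.5 mg/L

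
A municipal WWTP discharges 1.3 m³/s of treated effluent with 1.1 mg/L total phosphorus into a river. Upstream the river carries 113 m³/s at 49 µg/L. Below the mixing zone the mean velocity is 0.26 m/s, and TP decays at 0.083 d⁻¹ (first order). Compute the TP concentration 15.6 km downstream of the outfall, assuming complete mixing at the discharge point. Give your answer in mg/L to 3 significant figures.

0.0575 mg/L

49 µg/L = 0.049 mg/L.
After complete mixing, C₀ = (1.3·1.1 + 113·0.049) / 114.3 = 0.06095 mg/L.
Travel time t = 1.56e+04 m / 0.26 m/s = 6e+04 s = 0.6944 d.
C = 0.06095·exp(−0.083·0.6944) = 0.06095·0.944 = 0.05754 mg/L.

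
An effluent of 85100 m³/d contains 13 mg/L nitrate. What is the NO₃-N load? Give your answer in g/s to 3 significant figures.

85100 m³/d = 0.985 m³/s.
Mass flux = Q·C = 0.985 m³/s × 13 g/m³ = 12.8 g/s.

12.8 g/s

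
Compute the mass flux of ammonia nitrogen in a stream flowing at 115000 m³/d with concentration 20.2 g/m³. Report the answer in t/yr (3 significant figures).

115000 m³/d = 1.331 m³/s.
Mass flux = Q·C = 1.331 m³/s × 20.2 g/m³ = 26.89 g/s.
= 26.89 g/s × 31.56 = 848.5 t/yr.

848 t/yr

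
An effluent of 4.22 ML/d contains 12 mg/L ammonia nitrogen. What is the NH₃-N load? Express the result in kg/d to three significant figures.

4.22 ML/d = 0.04884 m³/s.
Mass flux = Q·C = 0.04884 m³/s × 12 g/m³ = 0.5861 g/s.
= 0.5861 g/s × 86.4 = 50.64 kg/d.

50.6 kg/d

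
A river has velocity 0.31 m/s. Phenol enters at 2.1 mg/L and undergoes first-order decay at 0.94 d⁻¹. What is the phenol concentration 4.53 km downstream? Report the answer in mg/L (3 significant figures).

Travel time t = 4.53 km / 0.31 m/s = 4530/0.31 = 1.461e+04 s = 0.1691 d.
First-order decay: C = 2.1·exp(−0.94·0.1691) = 2.1·0.853 = 1.791 mg/L.

1.79 mg/L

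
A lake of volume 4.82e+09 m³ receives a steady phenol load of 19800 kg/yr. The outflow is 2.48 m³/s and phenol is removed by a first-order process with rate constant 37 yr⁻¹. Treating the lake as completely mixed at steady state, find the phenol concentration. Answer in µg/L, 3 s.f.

Outflow Q = 2.48 m³/s × 3.156e+07 s/yr = 7.826e+07 m³/yr.
Steady-state CSTR mass balance: W = Q·C + k·V·C, so C = W/(Q + kV).
Q + kV = 7.826e+07 + 37·4.82e+09 = 1.784e+11 m³/yr.
C = 19800/1.784e+11 = 1.11e-07 kg/m³ = 0.000111 mg/L = 0.111 µg/L.

0.111 µg/L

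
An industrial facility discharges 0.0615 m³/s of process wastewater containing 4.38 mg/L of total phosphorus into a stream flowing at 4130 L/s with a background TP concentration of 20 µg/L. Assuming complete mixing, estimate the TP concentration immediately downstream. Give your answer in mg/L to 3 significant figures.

4130 L/s = 4.13 m³/s.
20 µg/L = 0.02 mg/L.
By mass balance at complete mixing, C = (0.0615·4.38 + 4.13·0.02) / (0.0615 + 4.13) = 0.352/4.191 = 0.08397 mg/L.

0.0840 mg/L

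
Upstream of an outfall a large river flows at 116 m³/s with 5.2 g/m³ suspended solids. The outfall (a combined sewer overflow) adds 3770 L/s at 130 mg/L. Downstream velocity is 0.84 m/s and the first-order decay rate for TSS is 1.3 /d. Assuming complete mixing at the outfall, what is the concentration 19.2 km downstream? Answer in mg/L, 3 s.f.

6.47 mg/L

3770 L/s = 3.77 m³/s.
After complete mixing, C₀ = (3.77·130 + 116·5.2) / 119.8 = 9.128 mg/L.
Travel time t = 1.92e+04 m / 0.84 m/s = 2.286e+04 s = 0.2646 d.
C = 9.128·exp(−1.3·0.2646) = 9.128·0.709 = 6.472 mg/L.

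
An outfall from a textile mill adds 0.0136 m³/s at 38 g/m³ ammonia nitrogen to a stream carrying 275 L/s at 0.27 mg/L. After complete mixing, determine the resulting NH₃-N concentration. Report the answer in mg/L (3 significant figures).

2.05 mg/L

275 L/s = 0.275 m³/s.
Conservation of mass across the mixing zone: C = (0.0136·38 + 0.275·0.27) / (0.0136 + 0.275) = 0.591/0.2886 = 2.048 mg/L.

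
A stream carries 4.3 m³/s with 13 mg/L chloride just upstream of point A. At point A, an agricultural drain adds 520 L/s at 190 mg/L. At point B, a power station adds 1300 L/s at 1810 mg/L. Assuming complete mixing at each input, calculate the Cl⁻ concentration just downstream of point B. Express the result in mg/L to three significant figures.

520 L/s = 0.52 m³/s.
After input A: C = (4.3·13 + 0.52·190) / 4.82 = 32.1 mg/L.
1300 L/s = 1.3 m³/s.
After input B: C = (4.82·32.1 + 1.3·1810) / 6.12 = 409.8 mg/L.

410 mg/L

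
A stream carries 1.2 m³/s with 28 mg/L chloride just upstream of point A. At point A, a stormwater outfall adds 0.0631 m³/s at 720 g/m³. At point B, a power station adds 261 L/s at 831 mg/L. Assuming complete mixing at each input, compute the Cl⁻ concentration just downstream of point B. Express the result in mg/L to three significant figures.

194 mg/L

After input A: C = (1.2·28 + 0.0631·720) / 1.263 = 62.57 mg/L.
261 L/s = 0.261 m³/s.
After input B: C = (1.263·62.57 + 0.261·831) / 1.524 = 194.2 mg/L.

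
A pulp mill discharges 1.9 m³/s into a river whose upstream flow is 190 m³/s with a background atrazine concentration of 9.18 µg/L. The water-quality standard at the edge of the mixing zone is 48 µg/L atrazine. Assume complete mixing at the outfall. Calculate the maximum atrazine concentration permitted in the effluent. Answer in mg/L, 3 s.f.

3.93 mg/L

9.18 µg/L = 0.00918 mg/L.
48 µg/L = 0.048 mg/L.
Mass balance: 0.048·191.9 = 1.9·Cₑ + 190·0.00918.
Cₑ = (9.211 − 1.744) / 1.9 = 3.93 mg/L.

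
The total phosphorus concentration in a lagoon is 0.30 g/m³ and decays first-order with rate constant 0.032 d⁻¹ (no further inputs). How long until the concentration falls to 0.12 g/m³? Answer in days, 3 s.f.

28.6 d

t = ln(C₀/C)/k = ln(0.30/0.12)/0.032 = 0.9163/0.032 = 28.63 d.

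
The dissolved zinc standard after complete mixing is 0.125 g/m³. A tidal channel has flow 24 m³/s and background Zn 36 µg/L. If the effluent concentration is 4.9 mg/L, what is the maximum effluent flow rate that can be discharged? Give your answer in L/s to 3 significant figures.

36 µg/L = 0.036 mg/L.
Mass balance at complete mixing: C_std·(Q_w + Q_r) = Q_w·C_e + Q_r·C_b.
Rearranging, Q_w = Q_r·(C_std − C_b)/(C_e − C_std) = 24·(0.125 − 0.036) / (4.9 − 0.125) = 0.4473 m³/s.
= 447.3 L/s.

447 L/s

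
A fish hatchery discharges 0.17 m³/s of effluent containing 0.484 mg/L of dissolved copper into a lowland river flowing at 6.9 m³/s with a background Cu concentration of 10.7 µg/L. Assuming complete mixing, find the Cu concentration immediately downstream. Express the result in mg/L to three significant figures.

10.7 µg/L = 0.0107 mg/L.
By mass balance at complete mixing, C = (0.17·0.484 + 6.9·0.0107) / (0.17 + 6.9) = 0.1561/7.07 = 0.02208 mg/L.

0.0221 mg/L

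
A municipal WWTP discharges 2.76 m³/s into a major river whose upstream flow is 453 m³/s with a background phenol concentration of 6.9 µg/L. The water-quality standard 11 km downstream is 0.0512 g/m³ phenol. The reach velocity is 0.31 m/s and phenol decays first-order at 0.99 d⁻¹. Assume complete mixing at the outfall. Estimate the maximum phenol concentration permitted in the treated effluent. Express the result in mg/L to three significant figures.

6.9 µg/L = 0.0069 mg/L.
Travel time to the compliance point: t = 1.1e+04/0.31 = 3.548e+04 s = 0.4107 d; decay factor exp(−0.99·0.4107) = 0.6659.
So the concentration just after mixing may be at most 0.0512/0.6659 = 0.07689 mg/L.
Mass balance: 0.07689·455.8 = 2.76·Cₑ + 453·0.0069.
Cₑ = (35.04 − 3.126) / 2.76 = 11.56 mg/L.

11.6 mg/L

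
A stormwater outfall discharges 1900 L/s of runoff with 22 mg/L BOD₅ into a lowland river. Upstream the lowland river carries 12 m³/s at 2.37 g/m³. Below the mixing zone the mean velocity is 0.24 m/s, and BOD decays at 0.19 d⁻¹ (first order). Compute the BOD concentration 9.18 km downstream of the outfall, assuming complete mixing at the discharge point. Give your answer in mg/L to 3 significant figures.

4.65 mg/L

1900 L/s = 1.9 m³/s.
After complete mixing, C₀ = (1.9·22 + 12·2.37) / 13.9 = 5.053 mg/L.
Travel time t = 9180 m / 0.24 m/s = 3.825e+04 s = 0.4427 d.
C = 5.053·exp(−0.19·0.4427) = 5.053·0.9193 = 4.646 mg/L.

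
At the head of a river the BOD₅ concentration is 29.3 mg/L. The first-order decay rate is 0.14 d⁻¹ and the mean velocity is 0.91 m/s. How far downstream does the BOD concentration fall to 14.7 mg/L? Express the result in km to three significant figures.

From C = C₀·e^(−kt), t = ln(C₀/C)/k = ln(29.3/14.7)/0.14 = 0.6897/0.14 = 4.927 d.
Distance = v·t = 0.91 m/s × 4.257e+05 s = 3.874e+05 m = 387.4 km.

387 km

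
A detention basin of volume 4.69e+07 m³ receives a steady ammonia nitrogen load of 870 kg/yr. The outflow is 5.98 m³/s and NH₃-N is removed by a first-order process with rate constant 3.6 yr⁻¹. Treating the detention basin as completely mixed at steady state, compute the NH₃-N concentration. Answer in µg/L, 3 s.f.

Outflow Q = 5.98 m³/s × 3.156e+07 s/yr = 1.887e+08 m³/yr.
Steady-state CSTR mass balance: W = Q·C + k·V·C, so C = W/(Q + kV).
Q + kV = 1.887e+08 + 3.6·4.69e+07 = 3.576e+08 m³/yr.
C = 870/3.576e+08 = 2.433e-06 kg/m³ = 0.002433 mg/L = 2.433 µg/L.

2.43 µg/L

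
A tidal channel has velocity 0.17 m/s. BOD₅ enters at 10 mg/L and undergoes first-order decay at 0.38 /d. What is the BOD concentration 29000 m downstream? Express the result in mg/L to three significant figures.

4.72 mg/L

Travel time t = 29000 m / 0.17 m/s = 2.9e+04/0.17 = 1.706e+05 s = 1.974 d.
First-order decay: C = 10·exp(−0.38·1.974) = 10·0.4722 = 4.722 mg/L.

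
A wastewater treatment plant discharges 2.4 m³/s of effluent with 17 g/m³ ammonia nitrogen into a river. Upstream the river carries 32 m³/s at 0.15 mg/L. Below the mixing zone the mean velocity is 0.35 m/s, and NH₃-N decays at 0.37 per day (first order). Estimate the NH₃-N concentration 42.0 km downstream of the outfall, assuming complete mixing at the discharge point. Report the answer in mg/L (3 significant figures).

After complete mixing, C₀ = (2.4·17 + 32·0.15) / 34.4 = 1.326 mg/L.
Travel time t = 4.2e+04 m / 0.35 m/s = 1.2e+05 s = 1.389 d.
C = 1.326·exp(−0.37·1.389) = 1.326·0.5982 = 0.7929 mg/L.

0.793 mg/L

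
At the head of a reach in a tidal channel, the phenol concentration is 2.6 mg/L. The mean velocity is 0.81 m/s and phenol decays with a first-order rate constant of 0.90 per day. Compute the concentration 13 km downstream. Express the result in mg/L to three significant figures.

Travel time t = 13 km / 0.81 m/s = 1.3e+04/0.81 = 1.605e+04 s = 0.1858 d.
First-order decay: C = 2.6·exp(−0.90·0.1858) = 2.6·0.846 = 2.2 mg/L.

2.20 mg/L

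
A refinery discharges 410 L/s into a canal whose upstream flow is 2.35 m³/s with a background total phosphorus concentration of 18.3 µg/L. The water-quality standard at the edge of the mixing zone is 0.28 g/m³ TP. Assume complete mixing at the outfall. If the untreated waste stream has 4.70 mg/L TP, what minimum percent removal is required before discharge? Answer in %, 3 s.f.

62.1 %

410 L/s = 0.41 m³/s.
18.3 µg/L = 0.0183 mg/L.
Mass balance: 0.28·2.76 = 0.41·Cₑ + 2.35·0.0183.
Cₑ = (0.7728 − 0.04301) / 0.41 = 1.78 mg/L.
Required removal = 1 − 1.78/4.70 = 62.13 %.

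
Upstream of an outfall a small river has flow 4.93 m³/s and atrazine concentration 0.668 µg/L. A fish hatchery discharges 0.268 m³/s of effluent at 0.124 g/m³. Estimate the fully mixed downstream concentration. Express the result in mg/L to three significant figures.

0.668 µg/L = 0.000668 mg/L.
By mass balance at complete mixing, C = (0.268·0.124 + 4.93·0.000668) / (0.268 + 4.93) = 0.03653/5.198 = 0.007027 mg/L.

0.00703 mg/L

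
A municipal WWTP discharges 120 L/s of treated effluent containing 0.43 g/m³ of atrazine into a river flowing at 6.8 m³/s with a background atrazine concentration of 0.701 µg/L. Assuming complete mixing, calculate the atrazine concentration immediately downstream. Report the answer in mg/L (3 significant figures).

120 L/s = 0.12 m³/s.
0.701 µg/L = 0.000701 mg/L.
By mass balance at complete mixing, C = (0.12·0.43 + 6.8·0.000701) / (0.12 + 6.8) = 0.05637/6.92 = 0.008145 mg/L.

0.00815 mg/L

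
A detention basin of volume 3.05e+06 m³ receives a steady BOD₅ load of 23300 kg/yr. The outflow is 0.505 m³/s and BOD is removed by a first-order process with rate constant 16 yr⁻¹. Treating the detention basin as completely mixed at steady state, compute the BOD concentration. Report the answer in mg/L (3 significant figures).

0.360 mg/L

Outflow Q = 0.505 m³/s × 3.156e+07 s/yr = 1.594e+07 m³/yr.
Steady-state CSTR mass balance: W = Q·C + k·V·C, so C = W/(Q + kV).
Q + kV = 1.594e+07 + 16·3.05e+06 = 6.474e+07 m³/yr.
C = 23300/6.474e+07 = 0.0003599 kg/m³ = 0.3599 mg/L.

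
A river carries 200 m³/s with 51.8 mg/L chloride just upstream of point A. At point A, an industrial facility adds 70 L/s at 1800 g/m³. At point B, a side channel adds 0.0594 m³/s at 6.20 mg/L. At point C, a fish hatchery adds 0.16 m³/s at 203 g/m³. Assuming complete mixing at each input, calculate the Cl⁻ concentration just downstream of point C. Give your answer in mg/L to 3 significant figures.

70 L/s = 0.07 m³/s.
After input A: C = (200·51.8 + 0.07·1800) / 200.1 = 52.41 mg/L.
After input B: C = (200.1·52.41 + 0.0594·6.2) / 200.1 = 52.4 mg/L.
After input C: C = (200.1·52.4 + 0.16·203) / 200.3 = 52.52 mg/L.

52.5 mg/L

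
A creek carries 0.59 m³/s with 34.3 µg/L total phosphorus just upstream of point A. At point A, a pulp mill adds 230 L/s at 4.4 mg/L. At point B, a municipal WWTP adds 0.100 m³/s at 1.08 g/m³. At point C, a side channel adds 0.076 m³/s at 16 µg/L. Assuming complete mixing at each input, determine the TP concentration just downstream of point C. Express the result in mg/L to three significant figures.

34.3 µg/L = 0.0343 mg/L.
230 L/s = 0.23 m³/s.
After input A: C = (0.59·0.0343 + 0.23·4.4) / 0.82 = 1.259 mg/L.
After input B: C = (0.82·1.259 + 0.1·1.08) / 0.92 = 1.239 mg/L.
16 µg/L = 0.016 mg/L.
After input C: C = (0.92·1.239 + 0.076·0.016) / 0.996 = 1.146 mg/L.

1.15 mg/L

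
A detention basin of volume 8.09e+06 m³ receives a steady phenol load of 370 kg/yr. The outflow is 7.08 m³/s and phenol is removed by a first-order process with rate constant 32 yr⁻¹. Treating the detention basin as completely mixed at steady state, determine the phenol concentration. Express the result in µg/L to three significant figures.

0.767 µg/L

Outflow Q = 7.08 m³/s × 3.156e+07 s/yr = 2.234e+08 m³/yr.
Steady-state CSTR mass balance: W = Q·C + k·V·C, so C = W/(Q + kV).
Q + kV = 2.234e+08 + 32·8.09e+06 = 4.823e+08 m³/yr.
C = 370/4.823e+08 = 7.671e-07 kg/m³ = 0.0007671 mg/L = 0.7671 µg/L.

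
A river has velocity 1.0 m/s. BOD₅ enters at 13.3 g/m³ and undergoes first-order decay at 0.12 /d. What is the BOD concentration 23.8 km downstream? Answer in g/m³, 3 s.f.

12.9 g/m³

Travel time t = 23.8 km / 1.0 m/s = 2.38e+04/1.0 = 2.38e+04 s = 0.2755 d.
First-order decay: C = 13.3·exp(−0.12·0.2755) = 13.3·0.9675 = 12.87 g/m³.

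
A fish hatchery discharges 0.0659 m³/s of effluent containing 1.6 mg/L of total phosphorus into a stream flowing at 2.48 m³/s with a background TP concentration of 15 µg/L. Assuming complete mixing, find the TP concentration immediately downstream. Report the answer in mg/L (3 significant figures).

0.0560 mg/L

15 µg/L = 0.015 mg/L.
By mass balance at complete mixing, C = (0.0659·1.6 + 2.48·0.015) / (0.0659 + 2.48) = 0.1426/2.546 = 0.05603 mg/L.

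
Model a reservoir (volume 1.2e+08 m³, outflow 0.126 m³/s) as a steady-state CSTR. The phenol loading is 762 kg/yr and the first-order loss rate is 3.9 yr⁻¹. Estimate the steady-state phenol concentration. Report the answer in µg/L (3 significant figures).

1.61 µg/L

Outflow Q = 0.126 m³/s × 3.156e+07 s/yr = 3.976e+06 m³/yr.
Steady-state CSTR mass balance: W = Q·C + k·V·C, so C = W/(Q + kV).
Q + kV = 3.976e+06 + 3.9·1.2e+08 = 4.72e+08 m³/yr.
C = 762/4.72e+08 = 1.614e-06 kg/m³ = 0.001614 mg/L = 1.614 µg/L.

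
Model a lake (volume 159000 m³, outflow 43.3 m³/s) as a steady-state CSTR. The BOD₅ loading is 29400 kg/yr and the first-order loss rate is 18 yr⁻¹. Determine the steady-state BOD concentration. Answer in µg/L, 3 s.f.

21.5 µg/L

Outflow Q = 43.3 m³/s × 3.156e+07 s/yr = 1.366e+09 m³/yr.
Steady-state CSTR mass balance: W = Q·C + k·V·C, so C = W/(Q + kV).
Q + kV = 1.366e+09 + 18·159000 = 1.369e+09 m³/yr.
C = 29400/1.369e+09 = 2.147e-05 kg/m³ = 0.02147 mg/L = 21.47 µg/L.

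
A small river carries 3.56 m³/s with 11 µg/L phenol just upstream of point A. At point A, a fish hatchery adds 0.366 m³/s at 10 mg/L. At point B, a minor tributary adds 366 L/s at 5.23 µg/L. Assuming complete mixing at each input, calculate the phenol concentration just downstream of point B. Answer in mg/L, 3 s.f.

0.862 mg/L

11 µg/L = 0.011 mg/L.
After input A: C = (3.56·0.011 + 0.366·10) / 3.926 = 0.9422 mg/L.
366 L/s = 0.366 m³/s.
5.23 µg/L = 0.00523 mg/L.
After input B: C = (3.926·0.9422 + 0.366·0.00523) / 4.292 = 0.8623 mg/L.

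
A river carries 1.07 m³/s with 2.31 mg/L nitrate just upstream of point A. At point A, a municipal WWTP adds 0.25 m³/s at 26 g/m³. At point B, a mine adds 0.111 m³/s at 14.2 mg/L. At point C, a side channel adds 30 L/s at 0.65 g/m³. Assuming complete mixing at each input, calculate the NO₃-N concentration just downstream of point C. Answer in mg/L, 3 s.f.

After input A: C = (1.07·2.31 + 0.25·26) / 1.32 = 6.797 mg/L.
After input B: C = (1.32·6.797 + 0.111·14.2) / 1.431 = 7.371 mg/L.
30 L/s = 0.03 m³/s.
After input C: C = (1.431·7.371 + 0.03·0.65) / 1.461 = 7.233 mg/L.

7.23 mg/L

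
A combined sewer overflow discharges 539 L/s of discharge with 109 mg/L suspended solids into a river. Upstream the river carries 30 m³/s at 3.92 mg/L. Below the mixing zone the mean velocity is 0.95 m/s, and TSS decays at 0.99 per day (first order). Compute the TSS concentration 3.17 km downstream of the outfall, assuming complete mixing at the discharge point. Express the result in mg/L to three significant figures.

539 L/s = 0.539 m³/s.
After complete mixing, C₀ = (0.539·109 + 30·3.92) / 30.54 = 5.775 mg/L.
Travel time t = 3170 m / 0.95 m/s = 3337 s = 0.03862 d.
C = 5.775·exp(−0.99·0.03862) = 5.775·0.9625 = 5.558 mg/L.

5.56 mg/L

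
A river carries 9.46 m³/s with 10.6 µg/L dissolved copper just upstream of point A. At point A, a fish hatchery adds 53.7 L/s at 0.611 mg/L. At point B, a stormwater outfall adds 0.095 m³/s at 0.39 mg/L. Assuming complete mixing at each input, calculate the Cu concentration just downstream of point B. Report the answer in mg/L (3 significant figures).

10.6 µg/L = 0.0106 mg/L.
53.7 L/s = 0.0537 m³/s.
After input A: C = (9.46·0.0106 + 0.0537·0.611) / 9.514 = 0.01399 mg/L.
After input B: C = (9.514·0.01399 + 0.095·0.39) / 9.609 = 0.01771 mg/L.

0.0177 mg/L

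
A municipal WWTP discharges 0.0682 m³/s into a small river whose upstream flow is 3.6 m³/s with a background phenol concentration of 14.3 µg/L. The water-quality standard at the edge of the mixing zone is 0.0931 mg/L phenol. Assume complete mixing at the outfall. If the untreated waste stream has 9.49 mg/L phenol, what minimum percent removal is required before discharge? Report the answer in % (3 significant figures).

55.2 %

14.3 µg/L = 0.0143 mg/L.
Mass balance: 0.0931·3.668 = 0.0682·Cₑ + 3.6·0.0143.
Cₑ = (0.3415 − 0.05148) / 0.0682 = 4.253 mg/L.
Required removal = 1 − 4.253/9.49 = 55.19 %.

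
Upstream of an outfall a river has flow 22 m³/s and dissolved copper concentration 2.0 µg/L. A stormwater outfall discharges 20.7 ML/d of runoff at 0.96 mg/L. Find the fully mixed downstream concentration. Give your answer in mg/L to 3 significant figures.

20.7 ML/d = 0.2396 m³/s.
2.0 µg/L = 0.002 mg/L.
By mass balance at complete mixing, C = (0.2396·0.96 + 22·0.002) / (0.2396 + 22) = 0.274/22.24 = 0.01232 mg/L.

0.0123 mg/L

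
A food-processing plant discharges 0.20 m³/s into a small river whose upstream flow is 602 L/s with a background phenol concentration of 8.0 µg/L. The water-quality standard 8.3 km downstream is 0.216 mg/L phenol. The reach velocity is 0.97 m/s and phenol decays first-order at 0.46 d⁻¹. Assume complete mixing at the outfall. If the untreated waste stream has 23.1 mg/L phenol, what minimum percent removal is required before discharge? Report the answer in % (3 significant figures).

602 L/s = 0.602 m³/s.
8.0 µg/L = 0.008 mg/L.
Travel time to the compliance point: t = 8300/0.97 = 8557 s = 0.09904 d; decay factor exp(−0.46·0.09904) = 0.9555.
So the concentration just after mixing may be at most 0.216/0.9555 = 0.2261 mg/L.
Mass balance: 0.2261·0.802 = 0.2·Cₑ + 0.602·0.008.
Cₑ = (0.1813 − 0.004816) / 0.2 = 0.8825 mg/L.
Required removal = 1 − 0.8825/23.1 = 96.18 %.

96.2 %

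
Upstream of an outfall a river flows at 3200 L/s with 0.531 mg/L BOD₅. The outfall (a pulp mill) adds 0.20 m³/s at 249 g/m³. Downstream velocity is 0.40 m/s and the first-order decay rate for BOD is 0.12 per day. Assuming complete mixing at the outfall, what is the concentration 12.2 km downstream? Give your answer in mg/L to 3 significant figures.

3200 L/s = 3.2 m³/s.
After complete mixing, C₀ = (0.2·249 + 3.2·0.531) / 3.4 = 15.15 mg/L.
Travel time t = 1.22e+04 m / 0.40 m/s = 3.05e+04 s = 0.353 d.
C = 15.15·exp(−0.12·0.353) = 15.15·0.9585 = 14.52 mg/L.

14.5 mg/L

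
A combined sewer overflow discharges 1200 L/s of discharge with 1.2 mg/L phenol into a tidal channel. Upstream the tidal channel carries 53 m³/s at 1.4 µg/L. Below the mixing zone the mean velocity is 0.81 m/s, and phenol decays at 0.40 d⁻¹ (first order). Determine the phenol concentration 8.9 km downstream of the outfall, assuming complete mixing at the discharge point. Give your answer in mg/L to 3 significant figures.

0.0266 mg/L

1200 L/s = 1.2 m³/s.
1.4 µg/L = 0.0014 mg/L.
After complete mixing, C₀ = (1.2·1.2 + 53·0.0014) / 54.2 = 0.02794 mg/L.
Travel time t = 8900 m / 0.81 m/s = 1.099e+04 s = 0.1272 d.
C = 0.02794·exp(−0.40·0.1272) = 0.02794·0.9504 = 0.02655 mg/L.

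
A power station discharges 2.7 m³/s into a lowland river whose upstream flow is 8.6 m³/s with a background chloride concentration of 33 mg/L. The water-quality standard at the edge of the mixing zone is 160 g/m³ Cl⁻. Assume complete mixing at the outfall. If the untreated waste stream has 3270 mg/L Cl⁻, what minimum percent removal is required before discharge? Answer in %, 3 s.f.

82.7 %

Mass balance: 160·11.3 = 2.7·Cₑ + 8.6·33.
Cₑ = (1808 − 283.8) / 2.7 = 564.5 mg/L.
Required removal = 1 − 564.5/3270 = 82.74 %.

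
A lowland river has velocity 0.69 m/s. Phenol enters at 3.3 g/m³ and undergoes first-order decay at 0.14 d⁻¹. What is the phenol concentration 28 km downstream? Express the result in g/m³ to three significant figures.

3.09 g/m³

Travel time t = 28 km / 0.69 m/s = 2.8e+04/0.69 = 4.058e+04 s = 0.4697 d.
First-order decay: C = 3.3·exp(−0.14·0.4697) = 3.3·0.9364 = 3.09 g/m³.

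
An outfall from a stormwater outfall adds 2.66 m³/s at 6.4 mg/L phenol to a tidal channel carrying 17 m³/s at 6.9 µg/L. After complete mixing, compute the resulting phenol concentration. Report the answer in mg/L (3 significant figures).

6.9 µg/L = 0.0069 mg/L.
Flow-weighted mixing gives C = (2.66·6.4 + 17·0.0069) / (2.66 + 17) = 17.14/19.66 = 0.8719 mg/L.

0.872 mg/L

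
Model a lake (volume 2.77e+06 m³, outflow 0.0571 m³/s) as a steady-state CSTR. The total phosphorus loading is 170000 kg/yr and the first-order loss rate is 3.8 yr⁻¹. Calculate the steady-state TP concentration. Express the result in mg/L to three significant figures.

13.8 mg/L

Outflow Q = 0.0571 m³/s × 3.156e+07 s/yr = 1.802e+06 m³/yr.
Steady-state CSTR mass balance: W = Q·C + k·V·C, so C = W/(Q + kV).
Q + kV = 1.802e+06 + 3.8·2.77e+06 = 1.233e+07 m³/yr.
C = 170000/1.233e+07 = 0.01379 kg/m³ = 13.79 mg/L.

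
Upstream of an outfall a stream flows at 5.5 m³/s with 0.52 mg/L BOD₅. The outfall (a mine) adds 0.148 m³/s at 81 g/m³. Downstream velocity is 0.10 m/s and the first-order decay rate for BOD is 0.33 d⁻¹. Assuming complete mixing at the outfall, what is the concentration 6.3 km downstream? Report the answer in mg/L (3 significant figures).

After complete mixing, C₀ = (0.148·81 + 5.5·0.52) / 5.648 = 2.629 mg/L.
Travel time t = 6300 m / 0.10 m/s = 6.3e+04 s = 0.7292 d.
C = 2.629·exp(−0.33·0.7292) = 2.629·0.7861 = 2.067 mg/L.

2.07 mg/L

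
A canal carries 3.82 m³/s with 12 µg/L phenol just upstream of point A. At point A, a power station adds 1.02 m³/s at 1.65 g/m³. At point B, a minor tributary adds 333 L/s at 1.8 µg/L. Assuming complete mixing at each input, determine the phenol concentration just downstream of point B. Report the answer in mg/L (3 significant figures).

12 µg/L = 0.012 mg/L.
After input A: C = (3.82·0.012 + 1.02·1.65) / 4.84 = 0.3572 mg/L.
333 L/s = 0.333 m³/s.
1.8 µg/L = 0.0018 mg/L.
After input B: C = (4.84·0.3572 + 0.333·0.0018) / 5.173 = 0.3343 mg/L.

0.334 mg/L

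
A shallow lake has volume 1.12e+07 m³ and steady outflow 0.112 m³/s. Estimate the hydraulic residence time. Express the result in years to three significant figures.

Q = 0.112 m³/s × 3.156e+07 s/yr = 3.534e+06 m³/yr.
Hydraulic residence time τ = V/Q = 1.12e+07/3.534e+06 = 3.169 yr.

3.17 yr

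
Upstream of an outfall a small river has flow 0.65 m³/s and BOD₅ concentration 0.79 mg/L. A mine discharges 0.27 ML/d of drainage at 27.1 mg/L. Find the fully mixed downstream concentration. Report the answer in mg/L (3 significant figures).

0.27 ML/d = 0.003125 m³/s.
Conservation of mass across the mixing zone: C = (0.003125·27.1 + 0.65·0.79) / (0.003125 + 0.65) = 0.5982/0.6531 = 0.9159 mg/L.

0.916 mg/L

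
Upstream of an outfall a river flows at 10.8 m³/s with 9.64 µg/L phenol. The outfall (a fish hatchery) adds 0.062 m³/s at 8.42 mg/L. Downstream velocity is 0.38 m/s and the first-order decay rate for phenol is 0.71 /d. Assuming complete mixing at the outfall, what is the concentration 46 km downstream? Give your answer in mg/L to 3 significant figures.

0.0213 mg/L

9.64 µg/L = 0.00964 mg/L.
After complete mixing, C₀ = (0.062·8.42 + 10.8·0.00964) / 10.86 = 0.05765 mg/L.
Travel time t = 4.6e+04 m / 0.38 m/s = 1.211e+05 s = 1.401 d.
C = 0.05765·exp(−0.71·1.401) = 0.05765·0.3698 = 0.02132 mg/L.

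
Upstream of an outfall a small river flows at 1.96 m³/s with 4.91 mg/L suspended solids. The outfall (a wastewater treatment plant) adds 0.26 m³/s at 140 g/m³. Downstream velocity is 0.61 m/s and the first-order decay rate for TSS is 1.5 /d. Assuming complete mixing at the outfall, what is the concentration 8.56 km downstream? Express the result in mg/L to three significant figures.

After complete mixing, C₀ = (0.26·140 + 1.96·4.91) / 2.22 = 20.73 mg/L.
Travel time t = 8560 m / 0.61 m/s = 1.403e+04 s = 0.1624 d.
C = 20.73·exp(−1.5·0.1624) = 20.73·0.7838 = 16.25 mg/L.

16.2 mg/L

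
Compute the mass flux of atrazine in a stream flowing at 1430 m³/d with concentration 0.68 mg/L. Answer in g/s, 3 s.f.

1430 m³/d = 0.01655 m³/s.
Mass flux = Q·C = 0.01655 m³/s × 0.68 g/m³ = 0.01125 g/s.

0.0113 g/s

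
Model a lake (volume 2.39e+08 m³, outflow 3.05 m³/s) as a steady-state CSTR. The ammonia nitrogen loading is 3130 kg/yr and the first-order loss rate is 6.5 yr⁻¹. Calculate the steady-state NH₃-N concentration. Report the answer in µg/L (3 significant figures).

1.90 µg/L

Outflow Q = 3.05 m³/s × 3.156e+07 s/yr = 9.625e+07 m³/yr.
Steady-state CSTR mass balance: W = Q·C + k·V·C, so C = W/(Q + kV).
Q + kV = 9.625e+07 + 6.5·2.39e+08 = 1.65e+09 m³/yr.
C = 3130/1.65e+09 = 1.897e-06 kg/m³ = 0.001897 mg/L = 1.897 µg/L.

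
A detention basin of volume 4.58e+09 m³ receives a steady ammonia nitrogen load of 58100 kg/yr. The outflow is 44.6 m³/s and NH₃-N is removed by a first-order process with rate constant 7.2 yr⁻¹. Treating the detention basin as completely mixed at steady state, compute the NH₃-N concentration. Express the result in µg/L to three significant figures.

Outflow Q = 44.6 m³/s × 3.156e+07 s/yr = 1.407e+09 m³/yr.
Steady-state CSTR mass balance: W = Q·C + k·V·C, so C = W/(Q + kV).
Q + kV = 1.407e+09 + 7.2·4.58e+09 = 3.438e+10 m³/yr.
C = 58100/3.438e+10 = 1.69e-06 kg/m³ = 0.00169 mg/L = 1.69 µg/L.

1.69 µg/L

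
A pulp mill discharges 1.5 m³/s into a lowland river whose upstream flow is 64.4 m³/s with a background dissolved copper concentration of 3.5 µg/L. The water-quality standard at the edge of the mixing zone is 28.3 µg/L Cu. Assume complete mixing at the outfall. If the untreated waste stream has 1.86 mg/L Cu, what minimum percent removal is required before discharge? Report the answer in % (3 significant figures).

41.2 %

3.5 µg/L = 0.0035 mg/L.
28.3 µg/L = 0.0283 mg/L.
Mass balance: 0.0283·65.9 = 1.5·Cₑ + 64.4·0.0035.
Cₑ = (1.865 − 0.2254) / 1.5 = 1.093 mg/L.
Required removal = 1 − 1.093/1.86 = 41.23 %.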